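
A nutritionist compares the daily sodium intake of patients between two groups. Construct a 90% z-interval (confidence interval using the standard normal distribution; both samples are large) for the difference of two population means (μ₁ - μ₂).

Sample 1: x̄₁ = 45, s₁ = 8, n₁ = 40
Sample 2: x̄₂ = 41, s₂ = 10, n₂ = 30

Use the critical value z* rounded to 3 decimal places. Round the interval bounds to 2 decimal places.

Both samples are large (n₁ = 40 ≥ 30, n₂ = 30 ≥ 30), so a z-interval for the difference of means applies.

Point estimate: x̄₁ - x̄₂ = 45 - 41 = 4

Standard error: SE = √(s₁²/n₁ + s₂²/n₂)
= √(8²/40 + 10²/30)
= √(1.600000 + 3.333333)
= 2.221111

For 90% confidence, z* = 1.645 (from standard normal table)
Margin of error: E = z* × SE = 1.645 × 2.221111 = 3.6537

Z-interval: (x̄₁ - x̄₂) ± E = 4 ± 3.6537 = (0.3463, 7.6537)

Rounded to 2 decimal places:

(0.35, 7.65)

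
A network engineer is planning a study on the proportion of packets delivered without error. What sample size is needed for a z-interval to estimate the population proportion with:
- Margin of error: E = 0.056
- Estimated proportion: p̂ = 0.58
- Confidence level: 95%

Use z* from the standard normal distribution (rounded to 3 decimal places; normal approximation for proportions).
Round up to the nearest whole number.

Using z* for proportion z-interval (normal approximation).

For 95% confidence, z* = 1.96 (from standard normal table)

Sample size formula for proportion z-interval: n = z*²p̂(1-p̂)/E²

n = 1.96² × 0.58 × 0.42 / 0.056²
  = 3.8416 × 0.2436 / 0.003136
  = 298.4100

Round up to the nearest whole number: n = 299

299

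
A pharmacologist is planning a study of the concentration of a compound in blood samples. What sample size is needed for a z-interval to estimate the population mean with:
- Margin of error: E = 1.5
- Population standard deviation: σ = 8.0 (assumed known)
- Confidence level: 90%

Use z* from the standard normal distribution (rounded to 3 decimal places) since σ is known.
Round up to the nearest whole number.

Using z* since population σ is known (z-interval formula).

For 90% confidence, z* = 1.645 (from standard normal table)

Sample size formula for z-interval: n = (z*σ/E)²

n = (1.645 × 8.0 / 1.5)²
  = (8.773333)²
  = 76.9714

Round up to the nearest whole number: n = 77

77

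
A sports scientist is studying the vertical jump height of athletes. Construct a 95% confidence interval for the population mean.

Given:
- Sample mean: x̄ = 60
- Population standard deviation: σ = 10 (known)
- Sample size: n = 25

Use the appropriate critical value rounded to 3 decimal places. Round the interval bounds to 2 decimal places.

The population standard deviation σ is known, so use a z-interval (standard normal critical value).

For 95% confidence, z* = 1.96 (from standard normal table)

Standard error: SE = σ/√n = 10/√25 = 2.000000

Margin of error: E = z* × SE = 1.96 × 2.000000 = 3.9200

Z-interval: x̄ ± E = 60 ± 3.9200 = (56.0800, 63.9200)

Rounded to 2 decimal places:

(56.08, 63.92)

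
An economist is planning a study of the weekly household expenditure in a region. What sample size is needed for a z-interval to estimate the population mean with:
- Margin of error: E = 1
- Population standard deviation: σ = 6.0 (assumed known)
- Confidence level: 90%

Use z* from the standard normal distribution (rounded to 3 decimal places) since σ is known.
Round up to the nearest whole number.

Using z* since population σ is known (z-interval formula).

For 90% confidence, z* = 1.645 (from standard normal table)

Sample size formula for z-interval: n = (z*σ/E)²

n = (1.645 × 6.0 / 1)²
  = (9.870000)²
  = 97.4169

Round up to the nearest whole number: n = 98

98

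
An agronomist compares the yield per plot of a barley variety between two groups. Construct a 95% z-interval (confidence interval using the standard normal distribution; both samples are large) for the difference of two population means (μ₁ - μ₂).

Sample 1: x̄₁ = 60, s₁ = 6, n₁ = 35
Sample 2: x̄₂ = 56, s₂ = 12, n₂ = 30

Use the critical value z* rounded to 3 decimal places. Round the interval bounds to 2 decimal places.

Both samples are large (n₁ = 35 ≥ 30, n₂ = 30 ≥ 30), so a z-interval for the difference of means applies.

Point estimate: x̄₁ - x̄₂ = 60 - 56 = 4

Standard error: SE = √(s₁²/n₁ + s₂²/n₂)
= √(6²/35 + 12²/30)
= √(1.028571 + 4.800000)
= 2.414243

For 95% confidence, z* = 1.96 (from standard normal table)
Margin of error: E = z* × SE = 1.96 × 2.414243 = 4.7319

Z-interval: (x̄₁ - x̄₂) ± E = 4 ± 4.7319 = (-0.7319, 8.7319)

Rounded to 2 decimal places:

(-0.73, 8.73)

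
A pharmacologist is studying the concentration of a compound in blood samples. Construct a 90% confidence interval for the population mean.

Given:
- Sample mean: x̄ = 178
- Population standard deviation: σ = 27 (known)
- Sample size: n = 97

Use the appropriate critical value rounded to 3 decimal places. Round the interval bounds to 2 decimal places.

The population standard deviation σ is known, so use a z-interval (standard normal critical value).

For 90% confidence, z* = 1.645 (from standard normal table)

Standard error: SE = σ/√n = 27/√97 = 2.741435

Margin of error: E = z* × SE = 1.645 × 2.741435 = 4.5097

Z-interval: x̄ ± E = 178 ± 4.5097 = (173.4903, 182.5097)

Rounded to 2 decimal places:

(173.49, 182.51)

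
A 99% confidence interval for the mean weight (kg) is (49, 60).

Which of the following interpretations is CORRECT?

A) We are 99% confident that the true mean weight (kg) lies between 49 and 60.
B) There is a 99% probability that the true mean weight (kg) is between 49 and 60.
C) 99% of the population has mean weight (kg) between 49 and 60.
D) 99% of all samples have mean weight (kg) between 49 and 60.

A confidence interval represents our confidence in the procedure, not a probability statement about the parameter.

Key concept: If we repeated this sampling process many times and computed a 99% CI each time, about 99% of those intervals would contain the true population parameter.

For this specific interval (49, 60):
- Midpoint (point estimate): 54.5
- Margin of error: 5.5

The correct interpretation is the one stating confidence that the true parameter lies in the interval — option A.

A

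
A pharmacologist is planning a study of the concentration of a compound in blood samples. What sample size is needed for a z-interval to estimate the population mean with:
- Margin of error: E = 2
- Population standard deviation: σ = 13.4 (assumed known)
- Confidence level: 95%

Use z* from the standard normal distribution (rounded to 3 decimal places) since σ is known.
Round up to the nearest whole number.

Using z* since population σ is known (z-interval formula).

For 95% confidence, z* = 1.96 (from standard normal table)

Sample size formula for z-interval: n = (z*σ/E)²

n = (1.96 × 13.4 / 2)²
  = (13.132000)²
  = 172.4494

Round up to the nearest whole number: n = 173

173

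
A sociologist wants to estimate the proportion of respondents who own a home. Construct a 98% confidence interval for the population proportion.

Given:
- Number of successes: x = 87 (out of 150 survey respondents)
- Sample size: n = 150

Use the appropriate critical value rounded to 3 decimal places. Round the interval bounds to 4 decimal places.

Sample proportion: p̂ = 87/150 = 0.580000

Check conditions for normal approximation:
  np̂ = 87 ≥ 10 ✓
  n(1-p̂) = 63 ≥ 10 ✓

The sample is large enough, so use a z-interval (normal approximation) for the proportion.

For 98% confidence, z* = 2.326 (from standard normal table)

Standard error: SE = √(p̂(1-p̂)/n) = √(0.580000×0.420000/150) = 0.04029888

Margin of error: E = z* × SE = 2.326 × 0.04029888 = 0.093735

Z-interval: p̂ ± E = 0.580000 ± 0.093735 = (0.486265, 0.673735)

Rounded to 4 decimal places:

(0.4863, 0.6737)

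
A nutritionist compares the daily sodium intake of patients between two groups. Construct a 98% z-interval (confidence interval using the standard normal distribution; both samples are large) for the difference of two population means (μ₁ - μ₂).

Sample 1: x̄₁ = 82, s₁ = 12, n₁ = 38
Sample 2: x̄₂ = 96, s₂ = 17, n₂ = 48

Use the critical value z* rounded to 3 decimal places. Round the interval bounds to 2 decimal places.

Both samples are large (n₁ = 38 ≥ 30, n₂ = 48 ≥ 30), so a z-interval for the difference of means applies.

Point estimate: x̄₁ - x̄₂ = 82 - 96 = -14

Standard error: SE = √(s₁²/n₁ + s₂²/n₂)
= √(12²/38 + 17²/48)
= √(3.789474 + 6.020833)
= 3.132141

For 98% confidence, z* = 2.326 (from standard normal table)
Margin of error: E = z* × SE = 2.326 × 3.132141 = 7.2854

Z-interval: (x̄₁ - x̄₂) ± E = -14 ± 7.2854 = (-21.2854, -6.7146)

Rounded to 2 decimal places:

(-21.29, -6.71)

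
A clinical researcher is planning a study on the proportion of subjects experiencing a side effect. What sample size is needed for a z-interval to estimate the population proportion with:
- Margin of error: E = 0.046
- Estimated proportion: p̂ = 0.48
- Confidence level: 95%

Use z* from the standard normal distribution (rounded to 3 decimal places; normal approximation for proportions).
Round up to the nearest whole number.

Using z* for proportion z-interval (normal approximation).

For 95% confidence, z* = 1.96 (from standard normal table)

Sample size formula for proportion z-interval: n = z*²p̂(1-p̂)/E²

n = 1.96² × 0.48 × 0.52 / 0.046²
  = 3.8416 × 0.2496 / 0.002116
  = 453.1490

Round up to the nearest whole number: n = 454

454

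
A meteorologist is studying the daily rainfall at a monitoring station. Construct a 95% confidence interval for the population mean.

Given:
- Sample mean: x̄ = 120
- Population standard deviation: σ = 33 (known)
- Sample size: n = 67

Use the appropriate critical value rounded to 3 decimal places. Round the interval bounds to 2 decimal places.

The population standard deviation σ is known, so use a z-interval (standard normal critical value).

For 95% confidence, z* = 1.96 (from standard normal table)

Standard error: SE = σ/√n = 33/√67 = 4.031592

Margin of error: E = z* × SE = 1.96 × 4.031592 = 7.9019

Z-interval: x̄ ± E = 120 ± 7.9019 = (112.0981, 127.9019)

Rounded to 2 decimal places:

(112.10, 127.90)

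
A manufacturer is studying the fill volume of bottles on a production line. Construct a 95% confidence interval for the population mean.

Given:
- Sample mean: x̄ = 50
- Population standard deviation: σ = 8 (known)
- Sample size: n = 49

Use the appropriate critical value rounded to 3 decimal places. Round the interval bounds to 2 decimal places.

The population standard deviation σ is known, so use a z-interval (standard normal critical value).

For 95% confidence, z* = 1.96 (from standard normal table)

Standard error: SE = σ/√n = 8/√49 = 1.142857

Margin of error: E = z* × SE = 1.96 × 1.142857 = 2.2400

Z-interval: x̄ ± E = 50 ± 2.2400 = (47.7600, 52.2400)

Rounded to 2 decimal places:

(47.76, 52.24)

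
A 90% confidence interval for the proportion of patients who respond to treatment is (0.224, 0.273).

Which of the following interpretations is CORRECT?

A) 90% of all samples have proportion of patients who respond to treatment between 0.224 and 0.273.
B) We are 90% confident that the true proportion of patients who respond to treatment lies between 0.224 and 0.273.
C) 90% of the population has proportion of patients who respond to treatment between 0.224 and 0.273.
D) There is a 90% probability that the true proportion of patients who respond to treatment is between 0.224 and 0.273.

A confidence interval represents our confidence in the procedure, not a probability statement about the parameter.

Key concept: If we repeated this sampling process many times and computed a 90% CI each time, about 90% of those intervals would contain the true population parameter.

For this specific interval (0.224, 0.273):
- Midpoint (point estimate): 0.2485
- Margin of error: 0.0245

The correct interpretation is the one stating confidence that the true parameter lies in the interval — option B.

B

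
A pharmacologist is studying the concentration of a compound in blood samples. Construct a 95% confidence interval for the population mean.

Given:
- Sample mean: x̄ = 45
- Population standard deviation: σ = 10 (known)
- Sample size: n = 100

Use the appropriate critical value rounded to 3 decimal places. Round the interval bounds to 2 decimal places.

The population standard deviation σ is known, so use a z-interval (standard normal critical value).

For 95% confidence, z* = 1.96 (from standard normal table)

Standard error: SE = σ/√n = 10/√100 = 1.000000

Margin of error: E = z* × SE = 1.96 × 1.000000 = 1.9600

Z-interval: x̄ ± E = 45 ± 1.9600 = (43.0400, 46.9600)

Rounded to 2 decimal places:

(43.04, 46.96)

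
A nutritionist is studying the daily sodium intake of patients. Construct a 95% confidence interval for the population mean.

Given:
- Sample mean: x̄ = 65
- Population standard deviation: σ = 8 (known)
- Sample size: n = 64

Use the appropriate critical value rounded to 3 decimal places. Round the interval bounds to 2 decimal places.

The population standard deviation σ is known, so use a z-interval (standard normal critical value).

For 95% confidence, z* = 1.96 (from standard normal table)

Standard error: SE = σ/√n = 8/√64 = 1.000000

Margin of error: E = z* × SE = 1.96 × 1.000000 = 1.9600

Z-interval: x̄ ± E = 65 ± 1.9600 = (63.0400, 66.9600)

Rounded to 2 decimal places:

(63.04, 66.96)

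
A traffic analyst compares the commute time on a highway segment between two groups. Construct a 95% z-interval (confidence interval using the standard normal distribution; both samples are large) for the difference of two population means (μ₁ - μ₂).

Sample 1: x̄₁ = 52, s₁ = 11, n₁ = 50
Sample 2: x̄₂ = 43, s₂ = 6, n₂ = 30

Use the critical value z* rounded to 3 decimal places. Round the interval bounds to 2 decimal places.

Both samples are large (n₁ = 50 ≥ 30, n₂ = 30 ≥ 30), so a z-interval for the difference of means applies.

Point estimate: x̄₁ - x̄₂ = 52 - 43 = 9

Standard error: SE = √(s₁²/n₁ + s₂²/n₂)
= √(11²/50 + 6²/30)
= √(2.420000 + 1.200000)
= 1.902630

For 95% confidence, z* = 1.96 (from standard normal table)
Margin of error: E = z* × SE = 1.96 × 1.902630 = 3.7292

Z-interval: (x̄₁ - x̄₂) ± E = 9 ± 3.7292 = (5.2708, 12.7292)

Rounded to 2 decimal places:

(5.27, 12.73)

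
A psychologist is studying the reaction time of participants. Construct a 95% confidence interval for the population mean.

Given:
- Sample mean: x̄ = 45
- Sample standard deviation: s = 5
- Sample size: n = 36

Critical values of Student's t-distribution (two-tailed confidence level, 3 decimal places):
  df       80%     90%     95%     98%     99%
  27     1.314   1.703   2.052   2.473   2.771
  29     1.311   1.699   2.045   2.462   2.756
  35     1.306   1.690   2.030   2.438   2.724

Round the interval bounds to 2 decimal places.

The population standard deviation σ is unknown (only the sample standard deviation s is given), so use a t-interval with df = n - 1 = 36 - 1 = 35.

For 95% confidence with df = 35, t* = 2.030 (from t-table)

Standard error: SE = s/√n = 5/√36 = 0.833333

Margin of error: E = t* × SE = 2.030 × 0.833333 = 1.6917

T-interval: x̄ ± E = 45 ± 1.6917 = (43.3083, 46.6917)

Rounded to 2 decimal places:

(43.31, 46.69)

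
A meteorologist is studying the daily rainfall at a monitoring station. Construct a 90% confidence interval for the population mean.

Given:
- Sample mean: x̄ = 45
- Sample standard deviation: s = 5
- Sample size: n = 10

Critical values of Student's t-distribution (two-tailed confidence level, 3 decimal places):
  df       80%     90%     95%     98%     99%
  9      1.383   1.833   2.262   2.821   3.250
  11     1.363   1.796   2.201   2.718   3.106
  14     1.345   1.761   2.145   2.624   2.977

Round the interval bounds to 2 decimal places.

The population standard deviation σ is unknown (only the sample standard deviation s is given), so use a t-interval with df = n - 1 = 10 - 1 = 9.

For 90% confidence with df = 9, t* = 1.833 (from t-table)

Standard error: SE = s/√n = 5/√10 = 1.581139

Margin of error: E = t* × SE = 1.833 × 1.581139 = 2.8982

T-interval: x̄ ± E = 45 ± 2.8982 = (42.1018, 47.8982)

Rounded to 2 decimal places:

(42.10, 47.90)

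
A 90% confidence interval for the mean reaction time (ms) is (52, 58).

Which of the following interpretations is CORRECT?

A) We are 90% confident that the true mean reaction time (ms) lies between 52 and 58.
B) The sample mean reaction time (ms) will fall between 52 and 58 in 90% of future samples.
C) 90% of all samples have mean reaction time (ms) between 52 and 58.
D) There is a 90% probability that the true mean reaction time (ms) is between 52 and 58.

A confidence interval represents our confidence in the procedure, not a probability statement about the parameter.

Key concept: If we repeated this sampling process many times and computed a 90% CI each time, about 90% of those intervals would contain the true population parameter.

For this specific interval (52, 58):
- Midpoint (point estimate): 55
- Margin of error: 3

The correct interpretation is the one stating confidence that the true parameter lies in the interval — option A.

A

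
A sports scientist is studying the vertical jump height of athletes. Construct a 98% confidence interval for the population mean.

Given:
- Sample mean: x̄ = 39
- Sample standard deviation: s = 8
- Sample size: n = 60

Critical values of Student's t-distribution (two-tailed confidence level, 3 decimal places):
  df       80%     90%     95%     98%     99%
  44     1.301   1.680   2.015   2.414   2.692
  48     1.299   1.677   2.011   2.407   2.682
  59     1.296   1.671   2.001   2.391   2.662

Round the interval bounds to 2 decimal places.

The population standard deviation σ is unknown (only the sample standard deviation s is given), so use a t-interval with df = n - 1 = 60 - 1 = 59.

For 98% confidence with df = 59, t* = 2.391 (from t-table)

Standard error: SE = s/√n = 8/√60 = 1.032796

Margin of error: E = t* × SE = 2.391 × 1.032796 = 2.4694

T-interval: x̄ ± E = 39 ± 2.4694 = (36.5306, 41.4694)

Rounded to 2 decimal places:

(36.53, 41.47)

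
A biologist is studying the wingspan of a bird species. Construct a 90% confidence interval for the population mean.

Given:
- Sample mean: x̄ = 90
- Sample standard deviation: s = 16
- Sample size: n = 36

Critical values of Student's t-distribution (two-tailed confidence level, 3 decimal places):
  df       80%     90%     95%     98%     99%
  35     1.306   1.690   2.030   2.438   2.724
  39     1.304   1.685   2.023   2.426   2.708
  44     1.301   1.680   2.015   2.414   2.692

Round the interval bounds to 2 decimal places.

The population standard deviation σ is unknown (only the sample standard deviation s is given), so use a t-interval with df = n - 1 = 36 - 1 = 35.

For 90% confidence with df = 35, t* = 1.690 (from t-table)

Standard error: SE = s/√n = 16/√36 = 2.666667

Margin of error: E = t* × SE = 1.690 × 2.666667 = 4.5067

T-interval: x̄ ± E = 90 ± 4.5067 = (85.4933, 94.5067)

Rounded to 2 decimal places:

(85.49, 94.51)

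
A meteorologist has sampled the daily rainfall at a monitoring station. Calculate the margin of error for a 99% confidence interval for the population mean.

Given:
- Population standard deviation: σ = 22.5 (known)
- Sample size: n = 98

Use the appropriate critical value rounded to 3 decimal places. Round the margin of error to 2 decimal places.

The population standard deviation σ is known, so use the z-interval margin of error formula.

For 99% confidence, z* = 2.576 (from standard normal table)

Margin of error formula for z-interval: E = z* × σ/√n

E = 2.576 × 22.5/√98
  = 2.576 × 2.272843
  = 5.8548

Rounded to 2 decimal places:

5.85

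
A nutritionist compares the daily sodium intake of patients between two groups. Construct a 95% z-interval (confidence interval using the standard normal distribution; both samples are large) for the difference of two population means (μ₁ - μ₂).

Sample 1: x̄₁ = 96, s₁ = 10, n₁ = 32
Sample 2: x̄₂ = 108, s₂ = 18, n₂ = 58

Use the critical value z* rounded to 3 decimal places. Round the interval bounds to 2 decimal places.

Both samples are large (n₁ = 32 ≥ 30, n₂ = 58 ≥ 30), so a z-interval for the difference of means applies.

Point estimate: x̄₁ - x̄₂ = 96 - 108 = -12

Standard error: SE = √(s₁²/n₁ + s₂²/n₂)
= √(10²/32 + 18²/58)
= √(3.125000 + 5.586207)
= 2.951475

For 95% confidence, z* = 1.96 (from standard normal table)
Margin of error: E = z* × SE = 1.96 × 2.951475 = 5.7849

Z-interval: (x̄₁ - x̄₂) ± E = -12 ± 5.7849 = (-17.7849, -6.2151)

Rounded to 2 decimal places:

(-17.78, -6.22)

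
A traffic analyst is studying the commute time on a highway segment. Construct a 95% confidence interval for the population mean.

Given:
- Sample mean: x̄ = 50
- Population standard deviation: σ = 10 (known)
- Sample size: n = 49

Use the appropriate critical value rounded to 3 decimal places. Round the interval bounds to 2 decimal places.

The population standard deviation σ is known, so use a z-interval (standard normal critical value).

For 95% confidence, z* = 1.96 (from standard normal table)

Standard error: SE = σ/√n = 10/√49 = 1.428571

Margin of error: E = z* × SE = 1.96 × 1.428571 = 2.8000

Z-interval: x̄ ± E = 50 ± 2.8000 = (47.2000, 52.8000)

Rounded to 2 decimal places:

(47.20, 52.80)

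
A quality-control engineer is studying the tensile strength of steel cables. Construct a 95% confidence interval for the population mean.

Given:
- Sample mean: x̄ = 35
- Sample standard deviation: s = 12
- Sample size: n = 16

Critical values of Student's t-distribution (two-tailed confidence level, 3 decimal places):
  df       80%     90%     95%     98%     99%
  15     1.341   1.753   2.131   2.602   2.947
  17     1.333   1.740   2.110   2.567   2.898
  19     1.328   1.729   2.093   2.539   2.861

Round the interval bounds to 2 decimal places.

The population standard deviation σ is unknown (only the sample standard deviation s is given), so use a t-interval with df = n - 1 = 16 - 1 = 15.

For 95% confidence with df = 15, t* = 2.131 (from t-table)

Standard error: SE = s/√n = 12/√16 = 3.000000

Margin of error: E = t* × SE = 2.131 × 3.000000 = 6.3930

T-interval: x̄ ± E = 35 ± 6.3930 = (28.6070, 41.3930)

Rounded to 2 decimal places:

(28.61, 41.39)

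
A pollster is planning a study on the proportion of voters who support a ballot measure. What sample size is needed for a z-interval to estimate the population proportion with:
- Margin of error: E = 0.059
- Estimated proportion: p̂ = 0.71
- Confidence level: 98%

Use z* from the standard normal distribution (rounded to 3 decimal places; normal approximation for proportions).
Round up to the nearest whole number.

Using z* for proportion z-interval (normal approximation).

For 98% confidence, z* = 2.326 (from standard normal table)

Sample size formula for proportion z-interval: n = z*²p̂(1-p̂)/E²

n = 2.326² × 0.71 × 0.29 / 0.059²
  = 5.410276 × 0.2059 / 0.003481
  = 320.0160

Round up to the nearest whole number: n = 321

321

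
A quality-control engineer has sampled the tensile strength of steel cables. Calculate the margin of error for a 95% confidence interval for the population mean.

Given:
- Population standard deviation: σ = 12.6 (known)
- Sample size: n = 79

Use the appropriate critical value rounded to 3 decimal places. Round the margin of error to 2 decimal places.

The population standard deviation σ is known, so use the z-interval margin of error formula.

For 95% confidence, z* = 1.96 (from standard normal table)

Margin of error formula for z-interval: E = z* × σ/√n

E = 1.96 × 12.6/√79
  = 1.96 × 1.417611
  = 2.7785

Rounded to 2 decimal places:

2.78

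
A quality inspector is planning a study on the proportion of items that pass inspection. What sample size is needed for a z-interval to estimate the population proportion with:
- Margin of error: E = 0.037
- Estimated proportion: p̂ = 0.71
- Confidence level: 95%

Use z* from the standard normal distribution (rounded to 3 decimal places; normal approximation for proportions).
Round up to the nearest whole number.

Using z* for proportion z-interval (normal approximation).

For 95% confidence, z* = 1.96 (from standard normal table)

Sample size formula for proportion z-interval: n = z*²p̂(1-p̂)/E²

n = 1.96² × 0.71 × 0.29 / 0.037²
  = 3.8416 × 0.2059 / 0.001369
  = 577.7834

Round up to the nearest whole number: n = 578

578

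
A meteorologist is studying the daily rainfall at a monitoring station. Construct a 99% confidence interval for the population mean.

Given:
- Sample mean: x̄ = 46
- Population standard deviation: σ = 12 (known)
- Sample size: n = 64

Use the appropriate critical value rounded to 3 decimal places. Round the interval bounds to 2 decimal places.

The population standard deviation σ is known, so use a z-interval (standard normal critical value).

For 99% confidence, z* = 2.576 (from standard normal table)

Standard error: SE = σ/√n = 12/√64 = 1.500000

Margin of error: E = z* × SE = 2.576 × 1.500000 = 3.8640

Z-interval: x̄ ± E = 46 ± 3.8640 = (42.1360, 49.8640)

Rounded to 2 decimal places:

(42.14, 49.86)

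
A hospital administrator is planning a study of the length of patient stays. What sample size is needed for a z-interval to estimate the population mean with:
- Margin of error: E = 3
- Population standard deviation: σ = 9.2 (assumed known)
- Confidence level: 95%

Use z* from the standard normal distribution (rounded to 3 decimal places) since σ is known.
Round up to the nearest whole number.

Using z* since population σ is known (z-interval formula).

For 95% confidence, z* = 1.96 (from standard normal table)

Sample size formula for z-interval: n = (z*σ/E)²

n = (1.96 × 9.2 / 3)²
  = (6.010667)²
  = 36.1281

Round up to the nearest whole number: n = 37

37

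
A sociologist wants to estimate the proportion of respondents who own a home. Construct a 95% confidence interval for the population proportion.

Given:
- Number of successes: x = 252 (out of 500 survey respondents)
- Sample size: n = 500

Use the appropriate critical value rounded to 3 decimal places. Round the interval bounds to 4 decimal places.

Sample proportion: p̂ = 252/500 = 0.504000

Check conditions for normal approximation:
  np̂ = 252 ≥ 10 ✓
  n(1-p̂) = 248 ≥ 10 ✓

The sample is large enough, so use a z-interval (normal approximation) for the proportion.

For 95% confidence, z* = 1.96 (from standard normal table)

Standard error: SE = √(p̂(1-p̂)/n) = √(0.504000×0.496000/500) = 0.02235996

Margin of error: E = z* × SE = 1.96 × 0.02235996 = 0.043826

Z-interval: p̂ ± E = 0.504000 ± 0.043826 = (0.460174, 0.547826)

Rounded to 4 decimal places:

(0.4602, 0.5478)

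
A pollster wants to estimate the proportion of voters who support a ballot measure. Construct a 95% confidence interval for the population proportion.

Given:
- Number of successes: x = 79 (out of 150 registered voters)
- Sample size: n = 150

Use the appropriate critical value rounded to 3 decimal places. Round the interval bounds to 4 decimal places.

Sample proportion: p̂ = 79/150 = 0.526667

Check conditions for normal approximation:
  np̂ = 79 ≥ 10 ✓
  n(1-p̂) = 71 ≥ 10 ✓

The sample is large enough, so use a z-interval (normal approximation) for the proportion.

For 95% confidence, z* = 1.96 (from standard normal table)

Standard error: SE = √(p̂(1-p̂)/n) = √(0.526667×0.473333/150) = 0.04076673

Margin of error: E = z* × SE = 1.96 × 0.04076673 = 0.079903

Z-interval: p̂ ± E = 0.526667 ± 0.079903 = (0.446764, 0.606569)

Rounded to 4 decimal places:

(0.4468, 0.6066)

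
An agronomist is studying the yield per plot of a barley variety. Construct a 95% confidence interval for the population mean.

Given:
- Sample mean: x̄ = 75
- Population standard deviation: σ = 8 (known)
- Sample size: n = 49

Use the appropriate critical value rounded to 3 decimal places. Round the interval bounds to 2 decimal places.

The population standard deviation σ is known, so use a z-interval (standard normal critical value).

For 95% confidence, z* = 1.96 (from standard normal table)

Standard error: SE = σ/√n = 8/√49 = 1.142857

Margin of error: E = z* × SE = 1.96 × 1.142857 = 2.2400

Z-interval: x̄ ± E = 75 ± 2.2400 = (72.7600, 77.2400)

Rounded to 2 decimal places:

(72.76, 77.24)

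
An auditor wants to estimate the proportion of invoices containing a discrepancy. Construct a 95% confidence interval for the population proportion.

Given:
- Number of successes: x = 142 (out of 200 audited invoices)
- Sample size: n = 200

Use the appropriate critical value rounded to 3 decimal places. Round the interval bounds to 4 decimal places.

Sample proportion: p̂ = 142/200 = 0.710000

Check conditions for normal approximation:
  np̂ = 142 ≥ 10 ✓
  n(1-p̂) = 58 ≥ 10 ✓

The sample is large enough, so use a z-interval (normal approximation) for the proportion.

For 95% confidence, z* = 1.96 (from standard normal table)

Standard error: SE = √(p̂(1-p̂)/n) = √(0.710000×0.290000/200) = 0.03208582

Margin of error: E = z* × SE = 1.96 × 0.03208582 = 0.062888

Z-interval: p̂ ± E = 0.710000 ± 0.062888 = (0.647112, 0.772888)

Rounded to 4 decimal places:

(0.6471, 0.7729)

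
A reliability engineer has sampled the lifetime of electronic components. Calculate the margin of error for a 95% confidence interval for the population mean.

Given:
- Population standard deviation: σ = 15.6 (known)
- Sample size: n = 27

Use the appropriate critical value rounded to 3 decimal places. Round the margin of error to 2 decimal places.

The population standard deviation σ is known, so use the z-interval margin of error formula.

For 95% confidence, z* = 1.96 (from standard normal table)

Margin of error formula for z-interval: E = z* × σ/√n

E = 1.96 × 15.6/√27
  = 1.96 × 3.002221
  = 5.8844

Rounded to 2 decimal places:

5.88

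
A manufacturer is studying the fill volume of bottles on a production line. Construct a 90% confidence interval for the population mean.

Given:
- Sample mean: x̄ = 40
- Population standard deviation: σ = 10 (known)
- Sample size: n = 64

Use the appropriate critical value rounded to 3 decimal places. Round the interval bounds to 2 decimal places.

The population standard deviation σ is known, so use a z-interval (standard normal critical value).

For 90% confidence, z* = 1.645 (from standard normal table)

Standard error: SE = σ/√n = 10/√64 = 1.250000

Margin of error: E = z* × SE = 1.645 × 1.250000 = 2.0562

Z-interval: x̄ ± E = 40 ± 2.0562 = (37.9438, 42.0562)

Rounded to 2 decimal places:

(37.94, 42.06)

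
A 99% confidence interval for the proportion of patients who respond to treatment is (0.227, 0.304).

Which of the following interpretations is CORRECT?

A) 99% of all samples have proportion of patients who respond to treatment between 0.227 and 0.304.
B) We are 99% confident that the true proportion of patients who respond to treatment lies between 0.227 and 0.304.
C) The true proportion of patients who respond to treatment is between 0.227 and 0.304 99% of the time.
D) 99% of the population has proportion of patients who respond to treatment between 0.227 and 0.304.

A confidence interval represents our confidence in the procedure, not a probability statement about the parameter.

Key concept: If we repeated this sampling process many times and computed a 99% CI each time, about 99% of those intervals would contain the true population parameter.

For this specific interval (0.227, 0.304):
- Midpoint (point estimate): 0.2655
- Margin of error: 0.0385

The correct interpretation is the one stating confidence that the true parameter lies in the interval — option B.

B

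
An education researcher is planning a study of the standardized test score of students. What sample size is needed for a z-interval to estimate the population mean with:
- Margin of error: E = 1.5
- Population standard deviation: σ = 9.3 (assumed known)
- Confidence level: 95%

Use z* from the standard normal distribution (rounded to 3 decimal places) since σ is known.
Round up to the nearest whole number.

Using z* since population σ is known (z-interval formula).

For 95% confidence, z* = 1.96 (from standard normal table)

Sample size formula for z-interval: n = (z*σ/E)²

n = (1.96 × 9.3 / 1.5)²
  = (12.152000)²
  = 147.6711

Round up to the nearest whole number: n = 148

148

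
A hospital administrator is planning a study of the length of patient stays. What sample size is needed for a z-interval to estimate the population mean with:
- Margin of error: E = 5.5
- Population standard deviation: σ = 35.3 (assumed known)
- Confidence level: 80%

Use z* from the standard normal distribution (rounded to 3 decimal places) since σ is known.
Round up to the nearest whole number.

Using z* since population σ is known (z-interval formula).

For 80% confidence, z* = 1.282 (from standard normal table)

Sample size formula for z-interval: n = (z*σ/E)²

n = (1.282 × 35.3 / 5.5)²
  = (8.228109)²
  = 67.7018

Round up to the nearest whole number: n = 68

68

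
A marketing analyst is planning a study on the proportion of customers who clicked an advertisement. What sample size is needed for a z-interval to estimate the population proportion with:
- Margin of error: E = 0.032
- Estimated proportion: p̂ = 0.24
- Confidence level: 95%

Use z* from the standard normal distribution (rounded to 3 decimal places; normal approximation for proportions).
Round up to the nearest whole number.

Using z* for proportion z-interval (normal approximation).

For 95% confidence, z* = 1.96 (from standard normal table)

Sample size formula for proportion z-interval: n = z*²p̂(1-p̂)/E²

n = 1.96² × 0.24 × 0.76 / 0.032²
  = 3.8416 × 0.1824 / 0.001024
  = 684.2850

Round up to the nearest whole number: n = 685

685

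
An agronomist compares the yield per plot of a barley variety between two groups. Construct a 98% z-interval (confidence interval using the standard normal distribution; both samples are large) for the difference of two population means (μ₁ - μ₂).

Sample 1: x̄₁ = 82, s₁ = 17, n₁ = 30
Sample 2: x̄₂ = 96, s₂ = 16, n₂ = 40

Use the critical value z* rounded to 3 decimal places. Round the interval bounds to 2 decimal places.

Both samples are large (n₁ = 30 ≥ 30, n₂ = 40 ≥ 30), so a z-interval for the difference of means applies.

Point estimate: x̄₁ - x̄₂ = 82 - 96 = -14

Standard error: SE = √(s₁²/n₁ + s₂²/n₂)
= √(17²/30 + 16²/40)
= √(9.633333 + 6.400000)
= 4.004164

For 98% confidence, z* = 2.326 (from standard normal table)
Margin of error: E = z* × SE = 2.326 × 4.004164 = 9.3137

Z-interval: (x̄₁ - x̄₂) ± E = -14 ± 9.3137 = (-23.3137, -4.6863)

Rounded to 2 decimal places:

(-23.31, -4.69)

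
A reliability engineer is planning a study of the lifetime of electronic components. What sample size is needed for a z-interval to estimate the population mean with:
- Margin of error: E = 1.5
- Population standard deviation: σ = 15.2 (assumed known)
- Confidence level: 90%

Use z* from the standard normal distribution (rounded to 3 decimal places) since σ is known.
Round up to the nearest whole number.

Using z* since population σ is known (z-interval formula).

For 90% confidence, z* = 1.645 (from standard normal table)

Sample size formula for z-interval: n = (z*σ/E)²

n = (1.645 × 15.2 / 1.5)²
  = (16.669333)²
  = 277.8667

Round up to the nearest whole number: n = 278

278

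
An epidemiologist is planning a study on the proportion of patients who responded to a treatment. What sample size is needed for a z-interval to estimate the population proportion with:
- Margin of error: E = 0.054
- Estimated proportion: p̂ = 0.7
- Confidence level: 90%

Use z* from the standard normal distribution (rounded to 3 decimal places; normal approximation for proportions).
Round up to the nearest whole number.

Using z* for proportion z-interval (normal approximation).

For 90% confidence, z* = 1.645 (from standard normal table)

Sample size formula for proportion z-interval: n = z*²p̂(1-p̂)/E²

n = 1.645² × 0.7 × 0.3 / 0.054²
  = 2.706025 × 0.21 / 0.002916
  = 194.8783

Round up to the nearest whole number: n = 195

195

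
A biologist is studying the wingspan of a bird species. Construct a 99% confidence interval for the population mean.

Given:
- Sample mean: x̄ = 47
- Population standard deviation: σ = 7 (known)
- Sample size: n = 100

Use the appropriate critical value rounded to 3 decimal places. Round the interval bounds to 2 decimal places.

The population standard deviation σ is known, so use a z-interval (standard normal critical value).

For 99% confidence, z* = 2.576 (from standard normal table)

Standard error: SE = σ/√n = 7/√100 = 0.700000

Margin of error: E = z* × SE = 2.576 × 0.700000 = 1.8032

Z-interval: x̄ ± E = 47 ± 1.8032 = (45.1968, 48.8032)

Rounded to 2 decimal places:

(45.20, 48.80)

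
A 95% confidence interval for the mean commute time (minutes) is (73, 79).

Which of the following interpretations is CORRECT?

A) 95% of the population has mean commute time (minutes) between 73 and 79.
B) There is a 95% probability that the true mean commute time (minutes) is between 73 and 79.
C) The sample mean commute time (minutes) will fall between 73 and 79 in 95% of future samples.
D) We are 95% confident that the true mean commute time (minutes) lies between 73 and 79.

A confidence interval represents our confidence in the procedure, not a probability statement about the parameter.

Key concept: If we repeated this sampling process many times and computed a 95% CI each time, about 95% of those intervals would contain the true population parameter.

For this specific interval (73, 79):
- Midpoint (point estimate): 76
- Margin of error: 3

The correct interpretation is the one stating confidence that the true parameter lies in the interval — option D.

D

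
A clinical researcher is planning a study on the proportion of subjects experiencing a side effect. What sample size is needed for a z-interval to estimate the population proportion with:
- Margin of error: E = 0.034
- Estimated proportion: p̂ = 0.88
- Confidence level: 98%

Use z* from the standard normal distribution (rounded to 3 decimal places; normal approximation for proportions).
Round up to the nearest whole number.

Using z* for proportion z-interval (normal approximation).

For 98% confidence, z* = 2.326 (from standard normal table)

Sample size formula for proportion z-interval: n = z*²p̂(1-p̂)/E²

n = 2.326² × 0.88 × 0.12 / 0.034²
  = 5.410276 × 0.1056 / 0.001156
  = 494.2259

Round up to the nearest whole number: n = 495

495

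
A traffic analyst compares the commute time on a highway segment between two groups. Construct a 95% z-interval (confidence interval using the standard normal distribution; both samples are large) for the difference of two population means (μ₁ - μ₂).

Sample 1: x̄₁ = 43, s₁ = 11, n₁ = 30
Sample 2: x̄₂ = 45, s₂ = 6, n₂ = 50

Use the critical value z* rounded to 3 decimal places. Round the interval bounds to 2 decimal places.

Both samples are large (n₁ = 30 ≥ 30, n₂ = 50 ≥ 30), so a z-interval for the difference of means applies.

Point estimate: x̄₁ - x̄₂ = 43 - 45 = -2

Standard error: SE = √(s₁²/n₁ + s₂²/n₂)
= √(11²/30 + 6²/50)
= √(4.033333 + 0.720000)
= 2.180214

For 95% confidence, z* = 1.96 (from standard normal table)
Margin of error: E = z* × SE = 1.96 × 2.180214 = 4.2732

Z-interval: (x̄₁ - x̄₂) ± E = -2 ± 4.2732 = (-6.2732, 2.2732)

Rounded to 2 decimal places:

(-6.27, 2.27)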